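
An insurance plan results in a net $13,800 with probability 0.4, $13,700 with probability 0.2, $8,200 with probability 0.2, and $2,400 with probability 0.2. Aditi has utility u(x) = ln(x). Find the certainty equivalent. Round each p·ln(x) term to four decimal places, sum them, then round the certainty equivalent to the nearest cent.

$8,751.67

E[u] = 0.4·ln(13800) + 0.2·ln(13700) + 0.2·ln(8200) + 0.2·ln(2400) = 3.8130 + 1.9050 + 1.8024 + 1.5566 = 9.0770
CE = e^9.0770 ≈ 8751.67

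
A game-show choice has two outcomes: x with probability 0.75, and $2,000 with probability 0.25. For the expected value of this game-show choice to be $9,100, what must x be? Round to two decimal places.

x = $11,466.67

0.75·x + 0.25·2000 = 9100
0.75·x = 9100 − 500 = 8600
x = 8600 / 0.75 = 11466.6667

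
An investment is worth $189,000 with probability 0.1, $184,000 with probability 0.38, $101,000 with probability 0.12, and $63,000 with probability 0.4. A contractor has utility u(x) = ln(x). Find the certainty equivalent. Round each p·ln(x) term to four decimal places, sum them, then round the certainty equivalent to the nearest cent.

$111,826.07

E[u] = 0.1·ln(189000) + 0.38·ln(184000) + 0.12·ln(101000) + 0.4·ln(63000) = 1.2150 + 4.6066 + 1.3827 + 4.4204 = 11.6247
CE = e^11.6247 ≈ 111826.07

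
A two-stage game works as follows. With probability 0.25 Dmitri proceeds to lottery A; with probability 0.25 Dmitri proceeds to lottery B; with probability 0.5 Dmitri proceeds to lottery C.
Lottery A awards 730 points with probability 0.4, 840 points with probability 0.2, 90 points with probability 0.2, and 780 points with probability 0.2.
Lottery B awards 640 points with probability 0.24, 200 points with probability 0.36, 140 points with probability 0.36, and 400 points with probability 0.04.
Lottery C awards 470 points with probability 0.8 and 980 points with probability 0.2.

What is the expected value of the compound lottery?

EV(A) = 0.4 × 730 + 0.2 × 840 + 0.2 × 90 + 0.2 × 780 = 292 + 168 + 18 + 156 = 634
EV(B) = 0.24 × 640 + 0.36 × 200 + 0.36 × 140 + 0.04 × 400 = 153.6 + 72 + 50.4 + 16 = 292
EV(C) = 0.8 × 470 + 0.2 × 980 = 376 + 196 = 572
Overall = 0.25 × 634 + 0.25 × 292 + 0.5 × 572 = 158.5 + 73 + 286 = 517.5

517.5 points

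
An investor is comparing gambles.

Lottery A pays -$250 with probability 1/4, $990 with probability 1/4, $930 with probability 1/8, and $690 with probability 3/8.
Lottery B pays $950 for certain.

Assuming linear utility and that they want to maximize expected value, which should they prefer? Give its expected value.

Lottery B ($950)

Lottery A = 1/4 × (-250) + 1/4 × 990 + 1/8 × 930 + 3/8 × 690 = -62.5 + 247.5 + 116.25 + 258.75 = 560
Lottery B: 950 (certain)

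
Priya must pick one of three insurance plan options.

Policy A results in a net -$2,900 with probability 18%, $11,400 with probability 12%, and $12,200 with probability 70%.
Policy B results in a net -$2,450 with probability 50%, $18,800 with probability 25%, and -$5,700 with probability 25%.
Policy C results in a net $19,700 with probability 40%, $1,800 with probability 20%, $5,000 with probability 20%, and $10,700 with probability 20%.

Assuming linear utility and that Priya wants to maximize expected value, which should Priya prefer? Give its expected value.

Policy A = 0.18 × (-2900) + 0.12 × 11400 + 0.7 × 12200 = -522 + 1368 + 8540 = 9386
Policy B = 0.5 × (-2450) + 0.25 × 18800 + 0.25 × (-5700) = -1225 + 4700 − 1425 = 2050
Policy C = 0.4 × 19700 + 0.2 × 1800 + 0.2 × 5000 + 0.2 × 10700 = 7880 + 360 + 1000 + 2140 = 11380

Policy C ($11,380)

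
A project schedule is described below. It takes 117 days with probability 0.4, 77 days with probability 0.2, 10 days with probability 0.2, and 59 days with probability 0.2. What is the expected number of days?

76 days

EV = 0.4 × 117 + 0.2 × 77 + 0.2 × 10 + 0.2 × 59 = 46.8 + 15.4 + 2 + 11.8 = 76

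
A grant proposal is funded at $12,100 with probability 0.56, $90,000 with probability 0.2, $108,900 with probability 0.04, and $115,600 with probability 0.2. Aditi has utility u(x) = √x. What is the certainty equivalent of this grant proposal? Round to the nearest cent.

$41,127.84

E[u] = 0.56·√12100 + 0.2·√90000 + 0.04·√108900 + 0.2·√115600 = 0.56·110 + 0.2·300 + 0.04·330 + 0.2·340 = 202.8
CE = (202.8)² = 41127.84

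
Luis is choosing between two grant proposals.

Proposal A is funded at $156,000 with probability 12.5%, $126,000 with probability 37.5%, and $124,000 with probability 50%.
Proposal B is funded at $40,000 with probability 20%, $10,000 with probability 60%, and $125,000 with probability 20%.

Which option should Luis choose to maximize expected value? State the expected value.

Proposal A ($128,750)

Proposal A = 0.125 × 156000 + 0.375 × 126000 + 0.5 × 124000 = 19500 + 47250 + 62000 = 128750
Proposal B = 0.2 × 40000 + 0.6 × 10000 + 0.2 × 125000 = 8000 + 6000 + 25000 = 39000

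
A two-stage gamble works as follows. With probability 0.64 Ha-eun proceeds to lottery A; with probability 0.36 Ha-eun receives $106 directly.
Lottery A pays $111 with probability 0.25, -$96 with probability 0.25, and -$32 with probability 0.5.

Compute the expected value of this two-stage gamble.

EV(A) = 0.25 × 111 + 0.25 × (-96) + 0.5 × (-32) = 27.75 − 24 − 16 = -12.25
Branch B: 106 (certain)
Overall = 0.64 × (-12.25) + 0.36 × 106 = -7.84 + 38.16 = 30.32

$30.32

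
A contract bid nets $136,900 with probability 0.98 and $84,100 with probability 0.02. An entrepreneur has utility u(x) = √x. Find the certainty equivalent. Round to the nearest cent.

E[u] = 0.98·√136900 + 0.02·√84100 = 0.98·370 + 0.02·290 = 368.4
CE = (368.4)² = 135718.56

$135,718.56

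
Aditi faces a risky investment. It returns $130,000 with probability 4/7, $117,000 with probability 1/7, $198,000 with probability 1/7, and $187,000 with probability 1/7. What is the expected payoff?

EV = 4/7 × 130000 + 1/7 × 117000 + 1/7 × 198000 + 1/7 × 187000 = 74285.7143 + 16714.2857 + 28285.7143 + 26714.2857 = 146000

$146,000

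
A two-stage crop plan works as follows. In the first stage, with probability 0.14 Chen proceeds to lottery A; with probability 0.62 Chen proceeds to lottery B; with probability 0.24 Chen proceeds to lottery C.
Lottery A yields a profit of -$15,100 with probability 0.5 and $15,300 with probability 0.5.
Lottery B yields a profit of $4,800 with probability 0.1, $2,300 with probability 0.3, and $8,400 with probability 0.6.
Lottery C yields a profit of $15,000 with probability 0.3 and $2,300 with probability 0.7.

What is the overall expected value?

EV(A) = 0.5 × (-15100) + 0.5 × 15300 = -7550 + 7650 = 100
EV(B) = 0.1 × 4800 + 0.3 × 2300 + 0.6 × 8400 = 480 + 690 + 5040 = 6210
EV(C) = 0.3 × 15000 + 0.7 × 2300 = 4500 + 1610 = 6110
Overall = 0.14 × 100 + 0.62 × 6210 + 0.24 × 6110 = 14 + 3850.2 + 1466.4 = 5330.6

$5,330.60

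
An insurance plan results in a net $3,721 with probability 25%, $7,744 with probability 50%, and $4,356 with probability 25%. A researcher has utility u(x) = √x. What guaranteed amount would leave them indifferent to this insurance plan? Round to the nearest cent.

$5,738.06

E[u] = 0.25·√3721 + 0.5·√7744 + 0.25·√4356 = 0.25·61 + 0.5·88 + 0.25·66 = 75.75
CE = (75.75)² = 5738.0625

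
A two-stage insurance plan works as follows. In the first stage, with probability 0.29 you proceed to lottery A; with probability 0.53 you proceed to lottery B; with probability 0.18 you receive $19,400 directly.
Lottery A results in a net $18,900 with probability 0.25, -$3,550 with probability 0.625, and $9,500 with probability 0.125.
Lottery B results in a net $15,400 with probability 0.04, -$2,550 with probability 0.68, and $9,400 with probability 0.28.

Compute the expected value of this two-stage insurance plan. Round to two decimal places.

EV(A) = 0.25 × 18900 + 0.625 × (-3550) + 0.125 × 9500 = 4725 − 2218.75 + 1187.5 = 3693.75
EV(B) = 0.04 × 15400 + 0.68 × (-2550) + 0.28 × 9400 = 616 − 1734 + 2632 = 1514
Branch C: 19400 (certain)
Overall = 0.29 × 3693.75 + 0.53 × 1514 + 0.18 × 19400 = 1071.1875 + 802.42 + 3492 = 5365.6075

$5,365.61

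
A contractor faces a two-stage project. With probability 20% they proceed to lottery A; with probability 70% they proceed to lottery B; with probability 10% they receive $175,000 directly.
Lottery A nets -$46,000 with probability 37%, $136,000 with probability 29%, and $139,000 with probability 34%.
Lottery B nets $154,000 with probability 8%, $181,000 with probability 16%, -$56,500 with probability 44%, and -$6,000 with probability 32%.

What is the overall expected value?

EV(A) = 0.37 × (-46000) + 0.29 × 136000 + 0.34 × 139000 = -17020 + 39440 + 47260 = 69680
EV(B) = 0.08 × 154000 + 0.16 × 181000 + 0.44 × (-56500) + 0.32 × (-6000) = 12320 + 28960 − 24860 − 1920 = 14500
Branch C: 175000 (certain)
Overall = 0.2 × 69680 + 0.7 × 14500 + 0.1 × 175000 = 13936 + 10150 + 17500 = 41586

$41,586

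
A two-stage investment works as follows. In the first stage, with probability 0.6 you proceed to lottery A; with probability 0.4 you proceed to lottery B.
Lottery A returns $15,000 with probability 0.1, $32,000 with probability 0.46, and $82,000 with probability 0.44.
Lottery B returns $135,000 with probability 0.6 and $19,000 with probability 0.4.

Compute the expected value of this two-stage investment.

$66,820

EV(A) = 0.1 × 15000 + 0.46 × 32000 + 0.44 × 82000 = 1500 + 14720 + 36080 = 52300
EV(B) = 0.6 × 135000 + 0.4 × 19000 = 81000 + 7600 = 88600
Overall = 0.6 × 52300 + 0.4 × 88600 = 31380 + 35440 = 66820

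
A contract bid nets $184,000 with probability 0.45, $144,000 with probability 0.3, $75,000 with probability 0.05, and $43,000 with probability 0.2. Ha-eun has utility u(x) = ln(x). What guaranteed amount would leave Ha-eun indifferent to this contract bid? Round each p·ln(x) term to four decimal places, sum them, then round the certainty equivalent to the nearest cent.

E[u] = 0.45·ln(184000) + 0.3·ln(144000) + 0.05·ln(75000) + 0.2·ln(43000) = 5.4552 + 3.5633 + 0.5613 + 2.1338 = 11.7136
CE = e^11.7136 ≈ 122222.69

$122,222.69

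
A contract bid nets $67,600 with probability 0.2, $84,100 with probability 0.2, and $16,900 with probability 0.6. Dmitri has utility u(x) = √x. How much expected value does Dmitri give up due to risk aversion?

E[u] = 0.2·√67600 + 0.2·√84100 + 0.6·√16900 = 0.2·260 + 0.2·290 + 0.6·130 = 188
CE = (188)² = 35344
Risk premium = EV − CE = 40480 − 35344 = 5136

$5,136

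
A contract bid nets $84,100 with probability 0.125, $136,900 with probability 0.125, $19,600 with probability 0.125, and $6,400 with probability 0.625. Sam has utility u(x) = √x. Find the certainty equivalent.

E[u] = 0.125·√84100 + 0.125·√136900 + 0.125·√19600 + 0.625·√6400 = 0.125·290 + 0.125·370 + 0.125·140 + 0.625·80 = 150
CE = (150)² = 22500

$22,500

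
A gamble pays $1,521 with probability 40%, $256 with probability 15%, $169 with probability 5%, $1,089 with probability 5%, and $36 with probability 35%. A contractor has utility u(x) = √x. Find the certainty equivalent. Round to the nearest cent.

$501.76

E[u] = 0.4·√1521 + 0.15·√256 + 0.05·√169 + 0.05·√1089 + 0.35·√36 = 0.4·39 + 0.15·16 + 0.05·13 + 0.05·33 + 0.35·6 = 22.4
CE = (22.4)² = 501.76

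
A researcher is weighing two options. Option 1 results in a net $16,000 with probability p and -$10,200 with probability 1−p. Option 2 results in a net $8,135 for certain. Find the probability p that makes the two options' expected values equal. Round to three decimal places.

p·16000 + (1−p)·(-10200) = 8135
26200p − 10200 = 8135
p = (8135 + 10200) / 26200

p = 0.700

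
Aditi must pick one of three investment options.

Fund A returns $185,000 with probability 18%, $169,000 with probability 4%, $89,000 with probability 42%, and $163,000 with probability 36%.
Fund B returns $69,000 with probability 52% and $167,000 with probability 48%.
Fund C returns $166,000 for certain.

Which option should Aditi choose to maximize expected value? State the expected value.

Fund A = 0.18 × 185000 + 0.04 × 169000 + 0.42 × 89000 + 0.36 × 163000 = 33300 + 6760 + 37380 + 58680 = 136120
Fund B = 0.52 × 69000 + 0.48 × 167000 = 35880 + 80160 = 116040
Fund C: 166000 (certain)

Fund C ($166,000)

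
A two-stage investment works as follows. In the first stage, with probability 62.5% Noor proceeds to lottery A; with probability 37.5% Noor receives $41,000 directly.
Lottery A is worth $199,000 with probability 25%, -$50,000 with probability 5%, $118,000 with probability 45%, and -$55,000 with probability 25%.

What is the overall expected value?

EV(A) = 0.25 × 199000 + 0.05 × (-50000) + 0.45 × 118000 + 0.25 × (-55000) = 49750 − 2500 + 53100 − 13750 = 86600
Branch B: 41000 (certain)
Overall = 0.625 × 86600 + 0.375 × 41000 = 54125 + 15375 = 69500

$69,500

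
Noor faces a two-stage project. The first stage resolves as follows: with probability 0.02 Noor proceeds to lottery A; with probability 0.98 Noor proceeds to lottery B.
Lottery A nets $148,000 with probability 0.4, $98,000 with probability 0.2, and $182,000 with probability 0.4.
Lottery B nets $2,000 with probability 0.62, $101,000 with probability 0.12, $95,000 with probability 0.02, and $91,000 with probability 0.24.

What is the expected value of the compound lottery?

$39,390

EV(A) = 0.4 × 148000 + 0.2 × 98000 + 0.4 × 182000 = 59200 + 19600 + 72800 = 151600
EV(B) = 0.62 × 2000 + 0.12 × 101000 + 0.02 × 95000 + 0.24 × 91000 = 1240 + 12120 + 1900 + 21840 = 37100
Overall = 0.02 × 151600 + 0.98 × 37100 = 3032 + 36358 = 39390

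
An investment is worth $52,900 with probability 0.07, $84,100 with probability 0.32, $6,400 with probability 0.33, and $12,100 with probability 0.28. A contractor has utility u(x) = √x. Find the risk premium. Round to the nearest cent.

E[u] = 0.07·√52900 + 0.32·√84100 + 0.33·√6400 + 0.28·√12100 = 0.07·230 + 0.32·290 + 0.33·80 + 0.28·110 = 166.1
CE = (166.1)² = 27589.21
Risk premium = EV − CE = 36115 − 27589.21 = 8525.79

$8,525.79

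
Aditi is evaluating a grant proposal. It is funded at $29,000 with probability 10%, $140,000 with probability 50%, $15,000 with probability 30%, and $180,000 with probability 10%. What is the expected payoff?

EV = 0.1 × 29000 + 0.5 × 140000 + 0.3 × 15000 + 0.1 × 180000 = 2900 + 70000 + 4500 + 18000 = 95400

$95,400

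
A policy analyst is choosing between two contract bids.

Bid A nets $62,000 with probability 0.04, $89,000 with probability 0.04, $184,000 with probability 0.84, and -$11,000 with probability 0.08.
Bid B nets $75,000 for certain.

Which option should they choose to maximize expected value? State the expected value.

Bid A ($159,720)

Bid A = 0.04 × 62000 + 0.04 × 89000 + 0.84 × 184000 + 0.08 × (-11000) = 2480 + 3560 + 154560 − 880 = 159720
Bid B: 75000 (certain)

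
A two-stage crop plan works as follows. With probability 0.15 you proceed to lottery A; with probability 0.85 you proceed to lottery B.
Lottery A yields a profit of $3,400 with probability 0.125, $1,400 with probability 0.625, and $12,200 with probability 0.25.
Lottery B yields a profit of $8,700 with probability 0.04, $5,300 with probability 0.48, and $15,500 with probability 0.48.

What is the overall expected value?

EV(A) = 0.125 × 3400 + 0.625 × 1400 + 0.25 × 12200 = 425 + 875 + 3050 = 4350
EV(B) = 0.04 × 8700 + 0.48 × 5300 + 0.48 × 15500 = 348 + 2544 + 7440 = 10332
Overall = 0.15 × 4350 + 0.85 × 10332 = 652.5 + 8782.2 = 9434.7

$9,434.70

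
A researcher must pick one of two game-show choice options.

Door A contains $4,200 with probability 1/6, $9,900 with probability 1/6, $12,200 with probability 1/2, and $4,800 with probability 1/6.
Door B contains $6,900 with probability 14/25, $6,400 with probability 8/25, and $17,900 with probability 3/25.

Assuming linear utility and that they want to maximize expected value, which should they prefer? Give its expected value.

Door A = 1/6 × 4200 + 1/6 × 9900 + 1/2 × 12200 + 1/6 × 4800 = 700 + 1650 + 6100 + 800 = 9250
Door B = 14/25 × 6900 + 8/25 × 6400 + 3/25 × 17900 = 3864 + 2048 + 2148 = 8060

Door A ($9,250)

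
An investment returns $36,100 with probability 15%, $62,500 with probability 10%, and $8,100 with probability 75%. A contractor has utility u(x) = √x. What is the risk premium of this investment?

$3,099

E[u] = 0.15·√36100 + 0.1·√62500 + 0.75·√8100 = 0.15·190 + 0.1·250 + 0.75·90 = 121
CE = (121)² = 14641
Risk premium = EV − CE = 17740 − 14641 = 3099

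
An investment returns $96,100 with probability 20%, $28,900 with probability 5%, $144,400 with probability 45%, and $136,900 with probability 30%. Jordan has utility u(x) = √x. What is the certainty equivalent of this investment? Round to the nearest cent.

E[u] = 0.2·√96100 + 0.05·√28900 + 0.45·√144400 + 0.3·√136900 = 0.2·310 + 0.05·170 + 0.45·380 + 0.3·370 = 352.5
CE = (352.5)² = 124256.25

$124,256.25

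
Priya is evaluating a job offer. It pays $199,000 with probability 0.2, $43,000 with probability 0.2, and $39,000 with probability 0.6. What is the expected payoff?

$71,800

EV = 0.2 × 199000 + 0.2 × 43000 + 0.6 × 39000 = 39800 + 8600 + 23400 = 71800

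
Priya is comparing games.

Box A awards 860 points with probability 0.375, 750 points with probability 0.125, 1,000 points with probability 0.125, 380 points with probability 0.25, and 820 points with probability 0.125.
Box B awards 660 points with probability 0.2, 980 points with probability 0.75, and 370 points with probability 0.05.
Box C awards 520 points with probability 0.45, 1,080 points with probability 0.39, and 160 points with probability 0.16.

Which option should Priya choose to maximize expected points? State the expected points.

Box B (885.5 points)

Box A = 0.375 × 860 + 0.125 × 750 + 0.125 × 1000 + 0.25 × 380 + 0.125 × 820 = 322.5 + 93.75 + 125 + 95 + 102.5 = 738.75
Box B = 0.2 × 660 + 0.75 × 980 + 0.05 × 370 = 132 + 735 + 18.5 = 885.5
Box C = 0.45 × 520 + 0.39 × 1080 + 0.16 × 160 = 234 + 421.2 + 25.6 = 680.8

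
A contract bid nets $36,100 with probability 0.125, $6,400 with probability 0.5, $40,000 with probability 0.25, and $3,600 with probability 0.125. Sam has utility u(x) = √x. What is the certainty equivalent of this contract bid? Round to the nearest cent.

$14,701.56

E[u] = 0.125·√36100 + 0.5·√6400 + 0.25·√40000 + 0.125·√3600 = 0.125·190 + 0.5·80 + 0.25·200 + 0.125·60 = 121.25
CE = (121.25)² = 14701.5625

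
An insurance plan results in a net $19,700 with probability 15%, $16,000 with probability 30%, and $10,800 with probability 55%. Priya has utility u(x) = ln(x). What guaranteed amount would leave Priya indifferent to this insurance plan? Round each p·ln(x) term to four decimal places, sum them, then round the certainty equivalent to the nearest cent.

$13,298.41

E[u] = 0.15·ln(19700) + 0.3·ln(16000) + 0.55·ln(10800) = 1.4833 + 2.9041 + 5.1080 = 9.4954
CE = e^9.4954 ≈ 13298.41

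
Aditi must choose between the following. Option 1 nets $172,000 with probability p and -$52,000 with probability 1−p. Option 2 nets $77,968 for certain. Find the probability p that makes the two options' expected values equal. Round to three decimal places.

p = 0.580

p·172000 + (1−p)·(-52000) = 77968
224000p − 52000 = 77968
p = (77968 + 52000) / 224000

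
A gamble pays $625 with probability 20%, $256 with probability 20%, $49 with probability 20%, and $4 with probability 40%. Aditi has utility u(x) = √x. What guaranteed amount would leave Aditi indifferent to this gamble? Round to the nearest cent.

$108.16

E[u] = 0.2·√625 + 0.2·√256 + 0.2·√49 + 0.4·√4 = 0.2·25 + 0.2·16 + 0.2·7 + 0.4·2 = 10.4
CE = (10.4)² = 108.16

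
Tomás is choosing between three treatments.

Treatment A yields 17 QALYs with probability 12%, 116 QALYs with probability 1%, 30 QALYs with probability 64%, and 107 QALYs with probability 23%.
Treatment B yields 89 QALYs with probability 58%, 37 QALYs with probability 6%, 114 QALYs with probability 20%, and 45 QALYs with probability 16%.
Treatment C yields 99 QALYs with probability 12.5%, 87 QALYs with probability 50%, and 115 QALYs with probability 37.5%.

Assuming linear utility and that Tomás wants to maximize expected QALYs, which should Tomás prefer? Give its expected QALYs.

Treatment A = 0.12 × 17 + 0.01 × 116 + 0.64 × 30 + 0.23 × 107 = 2.04 + 1.16 + 19.2 + 24.61 = 47.01
Treatment B = 0.58 × 89 + 0.06 × 37 + 0.2 × 114 + 0.16 × 45 = 51.62 + 2.22 + 22.8 + 7.2 = 83.84
Treatment C = 0.125 × 99 + 0.5 × 87 + 0.375 × 115 = 12.375 + 43.5 + 43.125 = 99

Treatment C (99 QALYs)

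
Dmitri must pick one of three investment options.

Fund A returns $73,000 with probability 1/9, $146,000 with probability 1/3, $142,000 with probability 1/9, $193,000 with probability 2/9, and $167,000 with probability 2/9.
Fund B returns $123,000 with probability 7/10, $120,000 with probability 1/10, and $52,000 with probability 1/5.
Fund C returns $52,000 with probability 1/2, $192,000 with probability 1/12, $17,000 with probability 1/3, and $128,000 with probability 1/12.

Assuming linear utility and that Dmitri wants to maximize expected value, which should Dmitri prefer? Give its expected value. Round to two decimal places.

Fund A ($152,555.56)

Fund A = 1/9 × 73000 + 1/3 × 146000 + 1/9 × 142000 + 2/9 × 193000 + 2/9 × 167000 = 8111.1111 + 48666.6667 + 15777.7778 + 42888.8889 + 37111.1111 = 152555.5556
Fund B = 7/10 × 123000 + 1/10 × 120000 + 1/5 × 52000 = 86100 + 12000 + 10400 = 108500
Fund C = 1/2 × 52000 + 1/12 × 192000 + 1/3 × 17000 + 1/12 × 128000 = 26000 + 16000 + 5666.6667 + 10666.6667 = 58333.3333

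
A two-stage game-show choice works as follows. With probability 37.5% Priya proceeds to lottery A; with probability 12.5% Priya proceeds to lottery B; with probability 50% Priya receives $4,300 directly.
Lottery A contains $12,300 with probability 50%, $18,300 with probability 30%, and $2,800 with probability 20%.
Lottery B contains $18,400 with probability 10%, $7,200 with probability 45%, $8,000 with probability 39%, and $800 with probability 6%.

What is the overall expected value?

EV(A) = 0.5 × 12300 + 0.3 × 18300 + 0.2 × 2800 = 6150 + 5490 + 560 = 12200
EV(B) = 0.1 × 18400 + 0.45 × 7200 + 0.39 × 8000 + 0.06 × 800 = 1840 + 3240 + 3120 + 48 = 8248
Branch C: 4300 (certain)
Overall = 0.375 × 12200 + 0.125 × 8248 + 0.5 × 4300 = 4575 + 1031 + 2150 = 7756

$7,756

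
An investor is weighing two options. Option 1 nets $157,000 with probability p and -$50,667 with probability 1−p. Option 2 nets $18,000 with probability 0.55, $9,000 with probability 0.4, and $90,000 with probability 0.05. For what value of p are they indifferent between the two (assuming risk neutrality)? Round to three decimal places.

p = 0.331

EV(Option 2) = 0.55 × 18000 + 0.4 × 9000 + 0.05 × 90000 = 9900 + 3600 + 4500 = 18000
p·157000 + (1−p)·(-50667) = 18000
207667p − 50667 = 18000
p = (18000 + 50667) / 207667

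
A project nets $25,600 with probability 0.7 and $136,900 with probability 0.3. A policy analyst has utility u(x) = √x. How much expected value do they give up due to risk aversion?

$9,261

E[u] = 0.7·√25600 + 0.3·√136900 = 0.7·160 + 0.3·370 = 223
CE = (223)² = 49729
Risk premium = EV − CE = 58990 − 49729 = 9261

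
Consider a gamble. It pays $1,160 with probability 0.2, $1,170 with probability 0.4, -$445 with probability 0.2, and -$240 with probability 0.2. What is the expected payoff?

$563

EV = 0.2 × 1160 + 0.4 × 1170 + 0.2 × (-445) + 0.2 × (-240) = 232 + 468 − 89 − 48 = 563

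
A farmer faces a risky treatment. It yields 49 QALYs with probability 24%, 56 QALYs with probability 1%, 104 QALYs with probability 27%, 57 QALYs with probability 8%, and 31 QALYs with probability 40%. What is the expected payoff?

EV = 0.24 × 49 + 0.01 × 56 + 0.27 × 104 + 0.08 × 57 + 0.4 × 31 = 11.76 + 0.56 + 28.08 + 4.56 + 12.4 = 57.36

57.36 QALYs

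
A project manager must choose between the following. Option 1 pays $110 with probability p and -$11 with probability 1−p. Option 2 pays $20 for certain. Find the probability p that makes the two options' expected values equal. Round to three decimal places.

p = 0.256

p·110 + (1−p)·(-11) = 20
121p − 11 = 20
p = (20 + 11) / 121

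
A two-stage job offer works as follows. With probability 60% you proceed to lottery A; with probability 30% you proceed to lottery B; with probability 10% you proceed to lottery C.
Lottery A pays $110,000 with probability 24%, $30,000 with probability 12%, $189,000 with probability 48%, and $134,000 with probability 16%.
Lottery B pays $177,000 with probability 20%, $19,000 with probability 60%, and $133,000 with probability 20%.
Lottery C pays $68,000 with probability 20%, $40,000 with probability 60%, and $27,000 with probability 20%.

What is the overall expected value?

EV(A) = 0.24 × 110000 + 0.12 × 30000 + 0.48 × 189000 + 0.16 × 134000 = 26400 + 3600 + 90720 + 21440 = 142160
EV(B) = 0.2 × 177000 + 0.6 × 19000 + 0.2 × 133000 = 35400 + 11400 + 26600 = 73400
EV(C) = 0.2 × 68000 + 0.6 × 40000 + 0.2 × 27000 = 13600 + 24000 + 5400 = 43000
Overall = 0.6 × 142160 + 0.3 × 73400 + 0.1 × 43000 = 85296 + 22020 + 4300 = 111616

$111,616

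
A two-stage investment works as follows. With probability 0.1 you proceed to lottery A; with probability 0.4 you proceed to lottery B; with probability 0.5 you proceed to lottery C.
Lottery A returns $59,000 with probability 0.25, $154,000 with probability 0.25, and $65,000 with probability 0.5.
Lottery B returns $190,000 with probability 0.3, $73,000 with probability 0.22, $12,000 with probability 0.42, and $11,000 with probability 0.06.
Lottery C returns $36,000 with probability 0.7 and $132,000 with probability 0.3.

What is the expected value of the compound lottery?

$72,479

EV(A) = 0.25 × 59000 + 0.25 × 154000 + 0.5 × 65000 = 14750 + 38500 + 32500 = 85750
EV(B) = 0.3 × 190000 + 0.22 × 73000 + 0.42 × 12000 + 0.06 × 11000 = 57000 + 16060 + 5040 + 660 = 78760
EV(C) = 0.7 × 36000 + 0.3 × 132000 = 25200 + 39600 = 64800
Overall = 0.1 × 85750 + 0.4 × 78760 + 0.5 × 64800 = 8575 + 31504 + 32400 = 72479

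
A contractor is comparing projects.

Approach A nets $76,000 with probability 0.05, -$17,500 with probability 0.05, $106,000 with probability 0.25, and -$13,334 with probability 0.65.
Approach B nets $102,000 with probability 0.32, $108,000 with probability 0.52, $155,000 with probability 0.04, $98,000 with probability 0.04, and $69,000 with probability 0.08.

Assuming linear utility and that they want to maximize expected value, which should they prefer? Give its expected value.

Approach B ($104,440)

Approach A = 0.05 × 76000 + 0.05 × (-17500) + 0.25 × 106000 + 0.65 × (-13334) = 3800 − 875 + 26500 − 8667.1 = 20757.9
Approach B = 0.32 × 102000 + 0.52 × 108000 + 0.04 × 155000 + 0.04 × 98000 + 0.08 × 69000 = 32640 + 56160 + 6200 + 3920 + 5520 = 104440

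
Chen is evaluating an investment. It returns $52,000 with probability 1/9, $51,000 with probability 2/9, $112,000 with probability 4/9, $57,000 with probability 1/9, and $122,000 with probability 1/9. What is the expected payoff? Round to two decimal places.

EV = 1/9 × 52000 + 2/9 × 51000 + 4/9 × 112000 + 1/9 × 57000 + 1/9 × 122000 = 5777.7778 + 11333.3333 + 49777.7778 + 6333.3333 + 13555.5556 = 86777.7778

$86,777.78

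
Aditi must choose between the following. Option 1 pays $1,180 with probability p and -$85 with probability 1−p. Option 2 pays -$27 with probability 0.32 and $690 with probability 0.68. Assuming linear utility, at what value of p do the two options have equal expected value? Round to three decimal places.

p = 0.431

EV(Option 2) = 0.32 × (-27) + 0.68 × 690 = -8.64 + 469.2 = 460.56
p·1180 + (1−p)·(-85) = 460.56
1265p − 85 = 460.56
p = (460.56 + 85) / 1265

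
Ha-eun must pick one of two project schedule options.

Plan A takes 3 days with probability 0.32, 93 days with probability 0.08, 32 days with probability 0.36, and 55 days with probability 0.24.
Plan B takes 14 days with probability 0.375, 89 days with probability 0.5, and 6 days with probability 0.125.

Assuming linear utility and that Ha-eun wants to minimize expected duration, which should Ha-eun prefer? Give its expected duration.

Plan A = 0.32 × 3 + 0.08 × 93 + 0.36 × 32 + 0.24 × 55 = 0.96 + 7.44 + 11.52 + 13.2 = 33.12
Plan B = 0.375 × 14 + 0.5 × 89 + 0.125 × 6 = 5.25 + 44.5 + 0.75 = 50.5

Plan A (33.12 days)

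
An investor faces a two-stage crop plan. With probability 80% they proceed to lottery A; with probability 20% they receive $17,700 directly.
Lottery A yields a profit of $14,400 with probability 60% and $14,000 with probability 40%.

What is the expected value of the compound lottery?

EV(A) = 0.6 × 14400 + 0.4 × 14000 = 8640 + 5600 = 14240
Branch B: 17700 (certain)
Overall = 0.8 × 14240 + 0.2 × 17700 = 11392 + 3540 = 14932

$14,932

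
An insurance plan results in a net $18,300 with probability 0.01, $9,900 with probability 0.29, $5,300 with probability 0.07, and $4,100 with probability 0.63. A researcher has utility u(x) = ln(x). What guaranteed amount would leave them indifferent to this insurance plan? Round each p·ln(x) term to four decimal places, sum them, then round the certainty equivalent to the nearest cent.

$5,471.46

E[u] = 0.01·ln(18300) + 0.29·ln(9900) + 0.07·ln(5300) + 0.63·ln(4100) = 0.0981 + 2.6681 + 0.6003 + 5.2408 = 8.6073
CE = e^8.6073 ≈ 5471.46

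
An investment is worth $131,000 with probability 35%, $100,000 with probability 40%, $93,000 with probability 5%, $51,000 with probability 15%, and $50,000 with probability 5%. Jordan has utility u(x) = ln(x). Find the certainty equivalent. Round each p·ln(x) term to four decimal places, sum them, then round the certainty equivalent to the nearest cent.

E[u] = 0.35·ln(131000) + 0.4·ln(100000) + 0.05·ln(93000) + 0.15·ln(51000) + 0.05·ln(50000) = 4.1240 + 4.6052 + 0.5720 + 1.6259 + 0.5410 = 11.4681
CE = e^11.4681 ≈ 95616.44

$95,616.44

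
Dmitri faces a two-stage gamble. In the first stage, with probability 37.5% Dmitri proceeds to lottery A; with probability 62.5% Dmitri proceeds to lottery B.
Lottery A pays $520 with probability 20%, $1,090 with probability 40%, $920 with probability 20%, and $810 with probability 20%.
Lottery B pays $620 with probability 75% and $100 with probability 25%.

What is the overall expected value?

EV(A) = 0.2 × 520 + 0.4 × 1090 + 0.2 × 920 + 0.2 × 810 = 104 + 436 + 184 + 162 = 886
EV(B) = 0.75 × 620 + 0.25 × 100 = 465 + 25 = 490
Overall = 0.375 × 886 + 0.625 × 490 = 332.25 + 306.25 = 638.5

$638.50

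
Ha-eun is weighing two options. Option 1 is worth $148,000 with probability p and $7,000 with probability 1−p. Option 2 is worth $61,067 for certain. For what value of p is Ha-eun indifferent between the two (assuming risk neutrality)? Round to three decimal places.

p = 0.383

p·148000 + (1−p)·7000 = 61067
141000p + 7000 = 61067
p = (61067 − 7000) / 141000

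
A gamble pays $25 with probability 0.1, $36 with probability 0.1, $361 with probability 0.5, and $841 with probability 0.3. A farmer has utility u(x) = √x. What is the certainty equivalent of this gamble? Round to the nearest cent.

$372.49

E[u] = 0.1·√25 + 0.1·√36 + 0.5·√361 + 0.3·√841 = 0.1·5 + 0.1·6 + 0.5·19 + 0.3·29 = 19.3
CE = (19.3)² = 372.49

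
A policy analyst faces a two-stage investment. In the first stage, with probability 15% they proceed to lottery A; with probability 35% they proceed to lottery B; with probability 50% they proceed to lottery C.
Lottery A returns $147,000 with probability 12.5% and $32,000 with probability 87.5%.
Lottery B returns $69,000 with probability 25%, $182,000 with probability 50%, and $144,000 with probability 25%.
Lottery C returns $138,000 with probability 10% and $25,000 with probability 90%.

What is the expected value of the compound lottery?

$75,593.75

EV(A) = 0.125 × 147000 + 0.875 × 32000 = 18375 + 28000 = 46375
EV(B) = 0.25 × 69000 + 0.5 × 182000 + 0.25 × 144000 = 17250 + 91000 + 36000 = 144250
EV(C) = 0.1 × 138000 + 0.9 × 25000 = 13800 + 22500 = 36300
Overall = 0.15 × 46375 + 0.35 × 144250 + 0.5 × 36300 = 6956.25 + 50487.5 + 18150 = 75593.75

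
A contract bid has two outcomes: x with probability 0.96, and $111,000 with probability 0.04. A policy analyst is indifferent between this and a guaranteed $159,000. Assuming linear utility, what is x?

x = $161,000

0.96·x + 0.04·111000 = 159000
0.96·x = 159000 − 4440 = 154560
x = 154560 / 0.96 = 161000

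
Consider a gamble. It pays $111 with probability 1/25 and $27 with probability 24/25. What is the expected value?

$30.36

EV = 1/25 × 111 + 24/25 × 27 = 4.44 + 25.92 = 30.36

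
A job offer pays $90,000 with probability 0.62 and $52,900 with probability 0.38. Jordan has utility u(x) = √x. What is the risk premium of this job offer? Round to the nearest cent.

E[u] = 0.62·√90000 + 0.38·√52900 = 0.62·300 + 0.38·230 = 273.4
CE = (273.4)² = 74747.56
Risk premium = EV − CE = 75902 − 74747.56 = 1154.44

$1,154.44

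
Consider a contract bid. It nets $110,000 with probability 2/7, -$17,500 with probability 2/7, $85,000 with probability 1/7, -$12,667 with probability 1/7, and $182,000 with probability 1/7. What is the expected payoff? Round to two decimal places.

$62,761.86

EV = 2/7 × 110000 + 2/7 × (-17500) + 1/7 × 85000 + 1/7 × (-12667) + 1/7 × 182000 = 31428.5714 − 5000 + 12142.8571 − 1809.5714 + 26000 = 62761.8571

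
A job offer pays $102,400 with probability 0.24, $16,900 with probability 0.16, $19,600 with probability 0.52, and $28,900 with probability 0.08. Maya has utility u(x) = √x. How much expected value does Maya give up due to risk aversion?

E[u] = 0.24·√102400 + 0.16·√16900 + 0.52·√19600 + 0.08·√28900 = 0.24·320 + 0.16·130 + 0.52·140 + 0.08·170 = 184
CE = (184)² = 33856
Risk premium = EV − CE = 39784 − 33856 = 5928

$5,928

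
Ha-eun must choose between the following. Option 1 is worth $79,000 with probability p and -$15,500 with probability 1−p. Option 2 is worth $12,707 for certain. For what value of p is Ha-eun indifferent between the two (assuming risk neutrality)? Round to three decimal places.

p = 0.298

p·79000 + (1−p)·(-15500) = 12707
94500p − 15500 = 12707
p = (12707 + 15500) / 94500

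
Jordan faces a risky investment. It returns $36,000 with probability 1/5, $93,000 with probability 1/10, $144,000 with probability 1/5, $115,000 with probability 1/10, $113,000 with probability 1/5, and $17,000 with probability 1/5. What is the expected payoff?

EV = 1/5 × 36000 + 1/10 × 93000 + 1/5 × 144000 + 1/10 × 115000 + 1/5 × 113000 + 1/5 × 17000 = 7200 + 9300 + 28800 + 11500 + 22600 + 3400 = 82800

$82,800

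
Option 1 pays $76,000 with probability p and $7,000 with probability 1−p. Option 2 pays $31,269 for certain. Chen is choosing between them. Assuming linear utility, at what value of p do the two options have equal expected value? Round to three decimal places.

p·76000 + (1−p)·7000 = 31269
69000p + 7000 = 31269
p = (31269 − 7000) / 69000

p = 0.352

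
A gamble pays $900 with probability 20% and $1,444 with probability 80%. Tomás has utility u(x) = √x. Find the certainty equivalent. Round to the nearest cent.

$1,324.96

E[u] = 0.2·√900 + 0.8·√1444 = 0.2·30 + 0.8·38 = 36.4
CE = (36.4)² = 1324.96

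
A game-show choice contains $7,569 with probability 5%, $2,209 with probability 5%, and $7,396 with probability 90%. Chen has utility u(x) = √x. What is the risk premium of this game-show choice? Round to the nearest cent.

$72.49

E[u] = 0.05·√7569 + 0.05·√2209 + 0.9·√7396 = 0.05·87 + 0.05·47 + 0.9·86 = 84.1
CE = (84.1)² = 7072.81
Risk premium = EV − CE = 7145.3 − 7072.81 = 72.49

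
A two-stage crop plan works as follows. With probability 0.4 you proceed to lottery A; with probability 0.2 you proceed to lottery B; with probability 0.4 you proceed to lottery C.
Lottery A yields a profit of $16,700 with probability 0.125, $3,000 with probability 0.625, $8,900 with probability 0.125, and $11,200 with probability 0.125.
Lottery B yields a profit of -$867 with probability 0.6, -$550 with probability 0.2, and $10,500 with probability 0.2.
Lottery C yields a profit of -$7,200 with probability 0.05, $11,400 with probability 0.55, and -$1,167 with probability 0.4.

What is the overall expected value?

$5,061.24

EV(A) = 0.125 × 16700 + 0.625 × 3000 + 0.125 × 8900 + 0.125 × 11200 = 2087.5 + 1875 + 1112.5 + 1400 = 6475
EV(B) = 0.6 × (-867) + 0.2 × (-550) + 0.2 × 10500 = -520.2 − 110 + 2100 = 1469.8
EV(C) = 0.05 × (-7200) + 0.55 × 11400 + 0.4 × (-1167) = -360 + 6270 − 466.8 = 5443.2
Overall = 0.4 × 6475 + 0.2 × 1469.8 + 0.4 × 5443.2 = 2590 + 293.96 + 2177.28 = 5061.24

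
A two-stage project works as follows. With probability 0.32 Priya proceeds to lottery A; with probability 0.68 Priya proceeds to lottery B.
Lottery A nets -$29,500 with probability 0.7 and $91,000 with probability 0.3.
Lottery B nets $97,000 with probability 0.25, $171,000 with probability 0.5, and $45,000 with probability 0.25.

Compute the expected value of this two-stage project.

EV(A) = 0.7 × (-29500) + 0.3 × 91000 = -20650 + 27300 = 6650
EV(B) = 0.25 × 97000 + 0.5 × 171000 + 0.25 × 45000 = 24250 + 85500 + 11250 = 121000
Overall = 0.32 × 6650 + 0.68 × 121000 = 2128 + 82280 = 84408

$84,408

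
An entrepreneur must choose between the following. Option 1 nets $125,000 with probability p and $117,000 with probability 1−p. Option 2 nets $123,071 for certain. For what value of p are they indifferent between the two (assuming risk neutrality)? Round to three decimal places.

p·125000 + (1−p)·117000 = 123071
8000p + 117000 = 123071
p = (123071 − 117000) / 8000

p = 0.759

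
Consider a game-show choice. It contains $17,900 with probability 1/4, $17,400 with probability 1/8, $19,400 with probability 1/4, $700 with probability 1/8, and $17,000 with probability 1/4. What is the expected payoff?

$15,837.50

EV = 1/4 × 17900 + 1/8 × 17400 + 1/4 × 19400 + 1/8 × 700 + 1/4 × 17000 = 4475 + 2175 + 4850 + 87.5 + 4250 = 15837.5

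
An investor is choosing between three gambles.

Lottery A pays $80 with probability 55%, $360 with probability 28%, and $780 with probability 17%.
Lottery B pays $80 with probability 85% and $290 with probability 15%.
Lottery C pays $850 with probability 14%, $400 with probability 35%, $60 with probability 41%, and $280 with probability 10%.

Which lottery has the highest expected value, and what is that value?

Lottery A = 0.55 × 80 + 0.28 × 360 + 0.17 × 780 = 44 + 100.8 + 132.6 = 277.4
Lottery B = 0.85 × 80 + 0.15 × 290 = 68 + 43.5 = 111.5
Lottery C = 0.14 × 850 + 0.35 × 400 + 0.41 × 60 + 0.1 × 280 = 119 + 140 + 24.6 + 28 = 311.6

Lottery C ($311.60)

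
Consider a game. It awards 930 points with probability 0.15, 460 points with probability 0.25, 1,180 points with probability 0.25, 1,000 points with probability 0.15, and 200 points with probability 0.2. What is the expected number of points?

739.5 points

EV = 0.15 × 930 + 0.25 × 460 + 0.25 × 1180 + 0.15 × 1000 + 0.2 × 200 = 139.5 + 115 + 295 + 150 + 40 = 739.5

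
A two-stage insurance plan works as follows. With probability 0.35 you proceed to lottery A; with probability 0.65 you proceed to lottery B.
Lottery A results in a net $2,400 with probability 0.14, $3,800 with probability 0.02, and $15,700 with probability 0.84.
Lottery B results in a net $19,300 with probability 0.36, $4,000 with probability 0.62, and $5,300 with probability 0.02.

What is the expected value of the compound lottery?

EV(A) = 0.14 × 2400 + 0.02 × 3800 + 0.84 × 15700 = 336 + 76 + 13188 = 13600
EV(B) = 0.36 × 19300 + 0.62 × 4000 + 0.02 × 5300 = 6948 + 2480 + 106 = 9534
Overall = 0.35 × 13600 + 0.65 × 9534 = 4760 + 6197.1 = 10957.1

$10,957.10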